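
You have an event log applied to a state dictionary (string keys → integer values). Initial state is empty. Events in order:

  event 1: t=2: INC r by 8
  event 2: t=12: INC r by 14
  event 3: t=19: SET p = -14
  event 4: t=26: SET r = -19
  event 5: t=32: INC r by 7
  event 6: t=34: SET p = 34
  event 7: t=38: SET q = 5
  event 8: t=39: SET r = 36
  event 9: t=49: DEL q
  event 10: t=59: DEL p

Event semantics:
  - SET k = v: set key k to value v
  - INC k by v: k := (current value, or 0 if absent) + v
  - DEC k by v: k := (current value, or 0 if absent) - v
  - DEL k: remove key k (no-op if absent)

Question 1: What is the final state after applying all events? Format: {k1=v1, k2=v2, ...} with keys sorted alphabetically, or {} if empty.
  after event 1 (t=2: INC r by 8): {r=8}
  after event 2 (t=12: INC r by 14): {r=22}
  after event 3 (t=19: SET p = -14): {p=-14, r=22}
  after event 4 (t=26: SET r = -19): {p=-14, r=-19}
  after event 5 (t=32: INC r by 7): {p=-14, r=-12}
  after event 6 (t=34: SET p = 34): {p=34, r=-12}
  after event 7 (t=38: SET q = 5): {p=34, q=5, r=-12}
  after event 8 (t=39: SET r = 36): {p=34, q=5, r=36}
  after event 9 (t=49: DEL q): {p=34, r=36}
  after event 10 (t=59: DEL p): {r=36}

Answer: {r=36}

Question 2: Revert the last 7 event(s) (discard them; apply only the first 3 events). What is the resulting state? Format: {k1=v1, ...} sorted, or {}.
Answer: {p=-14, r=22}

Derivation:
Keep first 3 events (discard last 7):
  after event 1 (t=2: INC r by 8): {r=8}
  after event 2 (t=12: INC r by 14): {r=22}
  after event 3 (t=19: SET p = -14): {p=-14, r=22}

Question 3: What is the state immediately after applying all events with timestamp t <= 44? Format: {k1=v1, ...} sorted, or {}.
Apply events with t <= 44 (8 events):
  after event 1 (t=2: INC r by 8): {r=8}
  after event 2 (t=12: INC r by 14): {r=22}
  after event 3 (t=19: SET p = -14): {p=-14, r=22}
  after event 4 (t=26: SET r = -19): {p=-14, r=-19}
  after event 5 (t=32: INC r by 7): {p=-14, r=-12}
  after event 6 (t=34: SET p = 34): {p=34, r=-12}
  after event 7 (t=38: SET q = 5): {p=34, q=5, r=-12}
  after event 8 (t=39: SET r = 36): {p=34, q=5, r=36}

Answer: {p=34, q=5, r=36}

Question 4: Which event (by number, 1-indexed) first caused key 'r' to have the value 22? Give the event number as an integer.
Answer: 2

Derivation:
Looking for first event where r becomes 22:
  event 1: r = 8
  event 2: r 8 -> 22  <-- first match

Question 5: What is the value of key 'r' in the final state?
Answer: 36

Derivation:
Track key 'r' through all 10 events:
  event 1 (t=2: INC r by 8): r (absent) -> 8
  event 2 (t=12: INC r by 14): r 8 -> 22
  event 3 (t=19: SET p = -14): r unchanged
  event 4 (t=26: SET r = -19): r 22 -> -19
  event 5 (t=32: INC r by 7): r -19 -> -12
  event 6 (t=34: SET p = 34): r unchanged
  event 7 (t=38: SET q = 5): r unchanged
  event 8 (t=39: SET r = 36): r -12 -> 36
  event 9 (t=49: DEL q): r unchanged
  event 10 (t=59: DEL p): r unchanged
Final: r = 36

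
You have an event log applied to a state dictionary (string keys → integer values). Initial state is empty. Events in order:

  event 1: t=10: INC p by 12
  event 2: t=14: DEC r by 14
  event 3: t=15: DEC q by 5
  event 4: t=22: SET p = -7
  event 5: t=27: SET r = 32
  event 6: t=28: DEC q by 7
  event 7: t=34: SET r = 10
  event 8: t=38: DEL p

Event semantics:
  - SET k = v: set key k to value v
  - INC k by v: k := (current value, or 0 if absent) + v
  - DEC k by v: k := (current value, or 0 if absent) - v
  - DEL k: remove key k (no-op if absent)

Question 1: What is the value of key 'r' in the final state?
Track key 'r' through all 8 events:
  event 1 (t=10: INC p by 12): r unchanged
  event 2 (t=14: DEC r by 14): r (absent) -> -14
  event 3 (t=15: DEC q by 5): r unchanged
  event 4 (t=22: SET p = -7): r unchanged
  event 5 (t=27: SET r = 32): r -14 -> 32
  event 6 (t=28: DEC q by 7): r unchanged
  event 7 (t=34: SET r = 10): r 32 -> 10
  event 8 (t=38: DEL p): r unchanged
Final: r = 10

Answer: 10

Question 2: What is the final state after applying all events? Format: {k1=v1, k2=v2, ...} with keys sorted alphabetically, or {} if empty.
  after event 1 (t=10: INC p by 12): {p=12}
  after event 2 (t=14: DEC r by 14): {p=12, r=-14}
  after event 3 (t=15: DEC q by 5): {p=12, q=-5, r=-14}
  after event 4 (t=22: SET p = -7): {p=-7, q=-5, r=-14}
  after event 5 (t=27: SET r = 32): {p=-7, q=-5, r=32}
  after event 6 (t=28: DEC q by 7): {p=-7, q=-12, r=32}
  after event 7 (t=34: SET r = 10): {p=-7, q=-12, r=10}
  after event 8 (t=38: DEL p): {q=-12, r=10}

Answer: {q=-12, r=10}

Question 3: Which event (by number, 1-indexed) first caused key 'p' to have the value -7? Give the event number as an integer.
Answer: 4

Derivation:
Looking for first event where p becomes -7:
  event 1: p = 12
  event 2: p = 12
  event 3: p = 12
  event 4: p 12 -> -7  <-- first match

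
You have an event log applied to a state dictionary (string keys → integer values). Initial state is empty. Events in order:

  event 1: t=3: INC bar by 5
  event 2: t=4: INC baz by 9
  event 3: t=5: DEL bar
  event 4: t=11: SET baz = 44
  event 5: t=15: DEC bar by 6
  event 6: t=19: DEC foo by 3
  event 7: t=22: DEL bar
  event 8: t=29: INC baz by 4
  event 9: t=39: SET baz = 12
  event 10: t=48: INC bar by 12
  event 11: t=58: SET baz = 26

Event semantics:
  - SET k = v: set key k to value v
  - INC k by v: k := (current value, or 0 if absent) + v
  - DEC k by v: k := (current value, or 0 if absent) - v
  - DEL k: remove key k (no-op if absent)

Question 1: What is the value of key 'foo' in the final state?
Track key 'foo' through all 11 events:
  event 1 (t=3: INC bar by 5): foo unchanged
  event 2 (t=4: INC baz by 9): foo unchanged
  event 3 (t=5: DEL bar): foo unchanged
  event 4 (t=11: SET baz = 44): foo unchanged
  event 5 (t=15: DEC bar by 6): foo unchanged
  event 6 (t=19: DEC foo by 3): foo (absent) -> -3
  event 7 (t=22: DEL bar): foo unchanged
  event 8 (t=29: INC baz by 4): foo unchanged
  event 9 (t=39: SET baz = 12): foo unchanged
  event 10 (t=48: INC bar by 12): foo unchanged
  event 11 (t=58: SET baz = 26): foo unchanged
Final: foo = -3

Answer: -3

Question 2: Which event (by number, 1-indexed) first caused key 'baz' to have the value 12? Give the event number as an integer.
Looking for first event where baz becomes 12:
  event 2: baz = 9
  event 3: baz = 9
  event 4: baz = 44
  event 5: baz = 44
  event 6: baz = 44
  event 7: baz = 44
  event 8: baz = 48
  event 9: baz 48 -> 12  <-- first match

Answer: 9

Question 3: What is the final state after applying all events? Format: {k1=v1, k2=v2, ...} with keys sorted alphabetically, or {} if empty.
  after event 1 (t=3: INC bar by 5): {bar=5}
  after event 2 (t=4: INC baz by 9): {bar=5, baz=9}
  after event 3 (t=5: DEL bar): {baz=9}
  after event 4 (t=11: SET baz = 44): {baz=44}
  after event 5 (t=15: DEC bar by 6): {bar=-6, baz=44}
  after event 6 (t=19: DEC foo by 3): {bar=-6, baz=44, foo=-3}
  after event 7 (t=22: DEL bar): {baz=44, foo=-3}
  after event 8 (t=29: INC baz by 4): {baz=48, foo=-3}
  after event 9 (t=39: SET baz = 12): {baz=12, foo=-3}
  after event 10 (t=48: INC bar by 12): {bar=12, baz=12, foo=-3}
  after event 11 (t=58: SET baz = 26): {bar=12, baz=26, foo=-3}

Answer: {bar=12, baz=26, foo=-3}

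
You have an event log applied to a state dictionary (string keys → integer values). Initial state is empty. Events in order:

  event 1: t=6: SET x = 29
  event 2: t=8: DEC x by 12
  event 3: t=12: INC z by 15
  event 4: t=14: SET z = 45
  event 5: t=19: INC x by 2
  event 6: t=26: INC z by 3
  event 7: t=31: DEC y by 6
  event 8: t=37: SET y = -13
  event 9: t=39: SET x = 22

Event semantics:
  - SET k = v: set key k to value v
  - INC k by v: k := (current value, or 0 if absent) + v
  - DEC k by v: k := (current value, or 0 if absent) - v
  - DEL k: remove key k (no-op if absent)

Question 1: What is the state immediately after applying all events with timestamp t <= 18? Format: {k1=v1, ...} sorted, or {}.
Answer: {x=17, z=45}

Derivation:
Apply events with t <= 18 (4 events):
  after event 1 (t=6: SET x = 29): {x=29}
  after event 2 (t=8: DEC x by 12): {x=17}
  after event 3 (t=12: INC z by 15): {x=17, z=15}
  after event 4 (t=14: SET z = 45): {x=17, z=45}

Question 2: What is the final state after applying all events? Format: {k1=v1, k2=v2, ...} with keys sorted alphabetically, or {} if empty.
Answer: {x=22, y=-13, z=48}

Derivation:
  after event 1 (t=6: SET x = 29): {x=29}
  after event 2 (t=8: DEC x by 12): {x=17}
  after event 3 (t=12: INC z by 15): {x=17, z=15}
  after event 4 (t=14: SET z = 45): {x=17, z=45}
  after event 5 (t=19: INC x by 2): {x=19, z=45}
  after event 6 (t=26: INC z by 3): {x=19, z=48}
  after event 7 (t=31: DEC y by 6): {x=19, y=-6, z=48}
  after event 8 (t=37: SET y = -13): {x=19, y=-13, z=48}
  after event 9 (t=39: SET x = 22): {x=22, y=-13, z=48}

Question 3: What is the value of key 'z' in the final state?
Answer: 48

Derivation:
Track key 'z' through all 9 events:
  event 1 (t=6: SET x = 29): z unchanged
  event 2 (t=8: DEC x by 12): z unchanged
  event 3 (t=12: INC z by 15): z (absent) -> 15
  event 4 (t=14: SET z = 45): z 15 -> 45
  event 5 (t=19: INC x by 2): z unchanged
  event 6 (t=26: INC z by 3): z 45 -> 48
  event 7 (t=31: DEC y by 6): z unchanged
  event 8 (t=37: SET y = -13): z unchanged
  event 9 (t=39: SET x = 22): z unchanged
Final: z = 48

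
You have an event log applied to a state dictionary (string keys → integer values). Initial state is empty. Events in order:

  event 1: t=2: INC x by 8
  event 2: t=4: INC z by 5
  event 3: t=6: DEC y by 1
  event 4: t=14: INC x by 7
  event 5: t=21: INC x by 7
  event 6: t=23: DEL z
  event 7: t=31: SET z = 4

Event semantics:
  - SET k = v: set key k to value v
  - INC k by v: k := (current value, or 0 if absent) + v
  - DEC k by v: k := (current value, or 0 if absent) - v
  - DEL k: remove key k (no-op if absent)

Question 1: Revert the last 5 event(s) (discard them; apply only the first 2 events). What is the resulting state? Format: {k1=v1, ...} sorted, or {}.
Keep first 2 events (discard last 5):
  after event 1 (t=2: INC x by 8): {x=8}
  after event 2 (t=4: INC z by 5): {x=8, z=5}

Answer: {x=8, z=5}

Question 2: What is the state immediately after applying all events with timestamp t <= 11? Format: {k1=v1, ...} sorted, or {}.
Apply events with t <= 11 (3 events):
  after event 1 (t=2: INC x by 8): {x=8}
  after event 2 (t=4: INC z by 5): {x=8, z=5}
  after event 3 (t=6: DEC y by 1): {x=8, y=-1, z=5}

Answer: {x=8, y=-1, z=5}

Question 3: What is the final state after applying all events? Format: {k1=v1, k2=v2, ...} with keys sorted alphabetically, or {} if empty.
Answer: {x=22, y=-1, z=4}

Derivation:
  after event 1 (t=2: INC x by 8): {x=8}
  after event 2 (t=4: INC z by 5): {x=8, z=5}
  after event 3 (t=6: DEC y by 1): {x=8, y=-1, z=5}
  after event 4 (t=14: INC x by 7): {x=15, y=-1, z=5}
  after event 5 (t=21: INC x by 7): {x=22, y=-1, z=5}
  after event 6 (t=23: DEL z): {x=22, y=-1}
  after event 7 (t=31: SET z = 4): {x=22, y=-1, z=4}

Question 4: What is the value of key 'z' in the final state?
Track key 'z' through all 7 events:
  event 1 (t=2: INC x by 8): z unchanged
  event 2 (t=4: INC z by 5): z (absent) -> 5
  event 3 (t=6: DEC y by 1): z unchanged
  event 4 (t=14: INC x by 7): z unchanged
  event 5 (t=21: INC x by 7): z unchanged
  event 6 (t=23: DEL z): z 5 -> (absent)
  event 7 (t=31: SET z = 4): z (absent) -> 4
Final: z = 4

Answer: 4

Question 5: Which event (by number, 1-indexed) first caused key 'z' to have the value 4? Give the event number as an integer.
Answer: 7

Derivation:
Looking for first event where z becomes 4:
  event 2: z = 5
  event 3: z = 5
  event 4: z = 5
  event 5: z = 5
  event 6: z = (absent)
  event 7: z (absent) -> 4  <-- first match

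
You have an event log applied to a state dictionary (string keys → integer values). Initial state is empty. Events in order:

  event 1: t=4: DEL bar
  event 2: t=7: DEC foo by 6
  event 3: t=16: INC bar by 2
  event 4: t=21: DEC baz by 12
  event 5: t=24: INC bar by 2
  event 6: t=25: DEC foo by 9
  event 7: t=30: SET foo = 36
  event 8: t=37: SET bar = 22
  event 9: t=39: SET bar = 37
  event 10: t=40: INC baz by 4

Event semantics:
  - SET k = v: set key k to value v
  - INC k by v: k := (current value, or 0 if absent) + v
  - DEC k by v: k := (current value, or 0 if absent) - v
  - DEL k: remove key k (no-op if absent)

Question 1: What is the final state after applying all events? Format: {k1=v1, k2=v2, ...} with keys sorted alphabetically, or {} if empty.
  after event 1 (t=4: DEL bar): {}
  after event 2 (t=7: DEC foo by 6): {foo=-6}
  after event 3 (t=16: INC bar by 2): {bar=2, foo=-6}
  after event 4 (t=21: DEC baz by 12): {bar=2, baz=-12, foo=-6}
  after event 5 (t=24: INC bar by 2): {bar=4, baz=-12, foo=-6}
  after event 6 (t=25: DEC foo by 9): {bar=4, baz=-12, foo=-15}
  after event 7 (t=30: SET foo = 36): {bar=4, baz=-12, foo=36}
  after event 8 (t=37: SET bar = 22): {bar=22, baz=-12, foo=36}
  after event 9 (t=39: SET bar = 37): {bar=37, baz=-12, foo=36}
  after event 10 (t=40: INC baz by 4): {bar=37, baz=-8, foo=36}

Answer: {bar=37, baz=-8, foo=36}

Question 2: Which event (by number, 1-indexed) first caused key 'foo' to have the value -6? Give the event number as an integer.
Answer: 2

Derivation:
Looking for first event where foo becomes -6:
  event 2: foo (absent) -> -6  <-- first match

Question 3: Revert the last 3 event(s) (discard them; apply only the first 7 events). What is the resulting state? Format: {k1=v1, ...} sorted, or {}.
Answer: {bar=4, baz=-12, foo=36}

Derivation:
Keep first 7 events (discard last 3):
  after event 1 (t=4: DEL bar): {}
  after event 2 (t=7: DEC foo by 6): {foo=-6}
  after event 3 (t=16: INC bar by 2): {bar=2, foo=-6}
  after event 4 (t=21: DEC baz by 12): {bar=2, baz=-12, foo=-6}
  after event 5 (t=24: INC bar by 2): {bar=4, baz=-12, foo=-6}
  after event 6 (t=25: DEC foo by 9): {bar=4, baz=-12, foo=-15}
  after event 7 (t=30: SET foo = 36): {bar=4, baz=-12, foo=36}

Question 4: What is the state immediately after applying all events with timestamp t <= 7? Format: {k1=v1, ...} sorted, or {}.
Answer: {foo=-6}

Derivation:
Apply events with t <= 7 (2 events):
  after event 1 (t=4: DEL bar): {}
  after event 2 (t=7: DEC foo by 6): {foo=-6}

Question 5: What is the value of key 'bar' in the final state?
Answer: 37

Derivation:
Track key 'bar' through all 10 events:
  event 1 (t=4: DEL bar): bar (absent) -> (absent)
  event 2 (t=7: DEC foo by 6): bar unchanged
  event 3 (t=16: INC bar by 2): bar (absent) -> 2
  event 4 (t=21: DEC baz by 12): bar unchanged
  event 5 (t=24: INC bar by 2): bar 2 -> 4
  event 6 (t=25: DEC foo by 9): bar unchanged
  event 7 (t=30: SET foo = 36): bar unchanged
  event 8 (t=37: SET bar = 22): bar 4 -> 22
  event 9 (t=39: SET bar = 37): bar 22 -> 37
  event 10 (t=40: INC baz by 4): bar unchanged
Final: bar = 37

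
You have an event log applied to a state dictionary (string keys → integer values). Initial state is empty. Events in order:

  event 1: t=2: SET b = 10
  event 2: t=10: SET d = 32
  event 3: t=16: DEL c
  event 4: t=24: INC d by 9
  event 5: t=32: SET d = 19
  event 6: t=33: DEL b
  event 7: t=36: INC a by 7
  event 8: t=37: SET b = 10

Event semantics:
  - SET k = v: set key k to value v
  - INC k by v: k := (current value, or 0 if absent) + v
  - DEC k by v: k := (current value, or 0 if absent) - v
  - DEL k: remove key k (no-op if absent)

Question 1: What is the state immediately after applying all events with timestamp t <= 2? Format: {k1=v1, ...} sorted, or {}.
Apply events with t <= 2 (1 events):
  after event 1 (t=2: SET b = 10): {b=10}

Answer: {b=10}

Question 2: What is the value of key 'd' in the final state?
Track key 'd' through all 8 events:
  event 1 (t=2: SET b = 10): d unchanged
  event 2 (t=10: SET d = 32): d (absent) -> 32
  event 3 (t=16: DEL c): d unchanged
  event 4 (t=24: INC d by 9): d 32 -> 41
  event 5 (t=32: SET d = 19): d 41 -> 19
  event 6 (t=33: DEL b): d unchanged
  event 7 (t=36: INC a by 7): d unchanged
  event 8 (t=37: SET b = 10): d unchanged
Final: d = 19

Answer: 19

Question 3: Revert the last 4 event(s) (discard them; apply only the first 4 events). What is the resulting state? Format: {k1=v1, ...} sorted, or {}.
Keep first 4 events (discard last 4):
  after event 1 (t=2: SET b = 10): {b=10}
  after event 2 (t=10: SET d = 32): {b=10, d=32}
  after event 3 (t=16: DEL c): {b=10, d=32}
  after event 4 (t=24: INC d by 9): {b=10, d=41}

Answer: {b=10, d=41}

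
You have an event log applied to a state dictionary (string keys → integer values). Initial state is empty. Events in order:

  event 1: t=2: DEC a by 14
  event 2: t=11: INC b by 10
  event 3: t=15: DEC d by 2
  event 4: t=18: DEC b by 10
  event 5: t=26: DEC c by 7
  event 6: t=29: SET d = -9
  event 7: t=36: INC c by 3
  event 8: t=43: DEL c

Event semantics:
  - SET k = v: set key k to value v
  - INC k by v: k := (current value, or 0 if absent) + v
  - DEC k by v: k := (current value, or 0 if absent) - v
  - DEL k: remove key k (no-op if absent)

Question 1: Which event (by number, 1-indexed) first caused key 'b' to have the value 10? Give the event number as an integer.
Looking for first event where b becomes 10:
  event 2: b (absent) -> 10  <-- first match

Answer: 2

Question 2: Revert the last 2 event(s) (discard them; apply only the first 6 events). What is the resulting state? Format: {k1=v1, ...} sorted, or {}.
Keep first 6 events (discard last 2):
  after event 1 (t=2: DEC a by 14): {a=-14}
  after event 2 (t=11: INC b by 10): {a=-14, b=10}
  after event 3 (t=15: DEC d by 2): {a=-14, b=10, d=-2}
  after event 4 (t=18: DEC b by 10): {a=-14, b=0, d=-2}
  after event 5 (t=26: DEC c by 7): {a=-14, b=0, c=-7, d=-2}
  after event 6 (t=29: SET d = -9): {a=-14, b=0, c=-7, d=-9}

Answer: {a=-14, b=0, c=-7, d=-9}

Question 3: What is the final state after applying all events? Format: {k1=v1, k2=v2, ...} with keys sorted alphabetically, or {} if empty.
Answer: {a=-14, b=0, d=-9}

Derivation:
  after event 1 (t=2: DEC a by 14): {a=-14}
  after event 2 (t=11: INC b by 10): {a=-14, b=10}
  after event 3 (t=15: DEC d by 2): {a=-14, b=10, d=-2}
  after event 4 (t=18: DEC b by 10): {a=-14, b=0, d=-2}
  after event 5 (t=26: DEC c by 7): {a=-14, b=0, c=-7, d=-2}
  after event 6 (t=29: SET d = -9): {a=-14, b=0, c=-7, d=-9}
  after event 7 (t=36: INC c by 3): {a=-14, b=0, c=-4, d=-9}
  after event 8 (t=43: DEL c): {a=-14, b=0, d=-9}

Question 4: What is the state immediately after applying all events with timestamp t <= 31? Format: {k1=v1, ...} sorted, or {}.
Answer: {a=-14, b=0, c=-7, d=-9}

Derivation:
Apply events with t <= 31 (6 events):
  after event 1 (t=2: DEC a by 14): {a=-14}
  after event 2 (t=11: INC b by 10): {a=-14, b=10}
  after event 3 (t=15: DEC d by 2): {a=-14, b=10, d=-2}
  after event 4 (t=18: DEC b by 10): {a=-14, b=0, d=-2}
  after event 5 (t=26: DEC c by 7): {a=-14, b=0, c=-7, d=-2}
  after event 6 (t=29: SET d = -9): {a=-14, b=0, c=-7, d=-9}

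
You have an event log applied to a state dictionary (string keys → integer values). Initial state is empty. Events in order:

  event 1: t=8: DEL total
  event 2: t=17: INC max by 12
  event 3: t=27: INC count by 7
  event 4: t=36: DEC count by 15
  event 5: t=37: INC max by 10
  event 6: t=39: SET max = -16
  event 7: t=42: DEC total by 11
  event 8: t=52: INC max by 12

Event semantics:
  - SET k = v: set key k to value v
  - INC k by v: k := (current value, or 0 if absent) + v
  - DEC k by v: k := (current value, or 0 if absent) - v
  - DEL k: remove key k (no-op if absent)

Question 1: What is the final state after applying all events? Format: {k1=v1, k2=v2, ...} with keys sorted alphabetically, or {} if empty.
Answer: {count=-8, max=-4, total=-11}

Derivation:
  after event 1 (t=8: DEL total): {}
  after event 2 (t=17: INC max by 12): {max=12}
  after event 3 (t=27: INC count by 7): {count=7, max=12}
  after event 4 (t=36: DEC count by 15): {count=-8, max=12}
  after event 5 (t=37: INC max by 10): {count=-8, max=22}
  after event 6 (t=39: SET max = -16): {count=-8, max=-16}
  after event 7 (t=42: DEC total by 11): {count=-8, max=-16, total=-11}
  after event 8 (t=52: INC max by 12): {count=-8, max=-4, total=-11}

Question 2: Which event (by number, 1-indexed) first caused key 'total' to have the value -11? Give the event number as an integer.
Looking for first event where total becomes -11:
  event 7: total (absent) -> -11  <-- first match

Answer: 7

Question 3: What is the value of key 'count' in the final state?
Track key 'count' through all 8 events:
  event 1 (t=8: DEL total): count unchanged
  event 2 (t=17: INC max by 12): count unchanged
  event 3 (t=27: INC count by 7): count (absent) -> 7
  event 4 (t=36: DEC count by 15): count 7 -> -8
  event 5 (t=37: INC max by 10): count unchanged
  event 6 (t=39: SET max = -16): count unchanged
  event 7 (t=42: DEC total by 11): count unchanged
  event 8 (t=52: INC max by 12): count unchanged
Final: count = -8

Answer: -8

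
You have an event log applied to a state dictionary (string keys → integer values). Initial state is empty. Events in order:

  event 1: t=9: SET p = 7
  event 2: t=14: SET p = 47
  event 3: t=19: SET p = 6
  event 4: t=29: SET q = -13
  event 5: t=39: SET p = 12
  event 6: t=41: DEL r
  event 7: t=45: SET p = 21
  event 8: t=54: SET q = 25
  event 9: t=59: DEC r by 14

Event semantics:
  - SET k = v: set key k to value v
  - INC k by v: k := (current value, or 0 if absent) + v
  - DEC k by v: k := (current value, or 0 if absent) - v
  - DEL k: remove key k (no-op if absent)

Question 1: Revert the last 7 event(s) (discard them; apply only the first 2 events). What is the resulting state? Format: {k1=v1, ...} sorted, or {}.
Keep first 2 events (discard last 7):
  after event 1 (t=9: SET p = 7): {p=7}
  after event 2 (t=14: SET p = 47): {p=47}

Answer: {p=47}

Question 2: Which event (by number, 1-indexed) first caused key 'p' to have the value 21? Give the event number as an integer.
Looking for first event where p becomes 21:
  event 1: p = 7
  event 2: p = 47
  event 3: p = 6
  event 4: p = 6
  event 5: p = 12
  event 6: p = 12
  event 7: p 12 -> 21  <-- first match

Answer: 7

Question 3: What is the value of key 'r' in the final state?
Track key 'r' through all 9 events:
  event 1 (t=9: SET p = 7): r unchanged
  event 2 (t=14: SET p = 47): r unchanged
  event 3 (t=19: SET p = 6): r unchanged
  event 4 (t=29: SET q = -13): r unchanged
  event 5 (t=39: SET p = 12): r unchanged
  event 6 (t=41: DEL r): r (absent) -> (absent)
  event 7 (t=45: SET p = 21): r unchanged
  event 8 (t=54: SET q = 25): r unchanged
  event 9 (t=59: DEC r by 14): r (absent) -> -14
Final: r = -14

Answer: -14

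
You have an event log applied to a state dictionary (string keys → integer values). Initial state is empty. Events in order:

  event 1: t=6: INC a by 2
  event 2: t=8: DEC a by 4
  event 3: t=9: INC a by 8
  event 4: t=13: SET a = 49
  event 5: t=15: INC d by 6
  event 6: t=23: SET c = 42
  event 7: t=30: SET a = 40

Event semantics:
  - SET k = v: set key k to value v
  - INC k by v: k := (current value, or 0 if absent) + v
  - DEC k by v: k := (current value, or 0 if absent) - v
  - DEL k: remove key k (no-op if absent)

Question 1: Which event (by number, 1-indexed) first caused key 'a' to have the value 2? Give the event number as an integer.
Answer: 1

Derivation:
Looking for first event where a becomes 2:
  event 1: a (absent) -> 2  <-- first match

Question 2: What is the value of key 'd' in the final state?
Answer: 6

Derivation:
Track key 'd' through all 7 events:
  event 1 (t=6: INC a by 2): d unchanged
  event 2 (t=8: DEC a by 4): d unchanged
  event 3 (t=9: INC a by 8): d unchanged
  event 4 (t=13: SET a = 49): d unchanged
  event 5 (t=15: INC d by 6): d (absent) -> 6
  event 6 (t=23: SET c = 42): d unchanged
  event 7 (t=30: SET a = 40): d unchanged
Final: d = 6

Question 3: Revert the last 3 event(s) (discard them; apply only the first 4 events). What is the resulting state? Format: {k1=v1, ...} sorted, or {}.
Answer: {a=49}

Derivation:
Keep first 4 events (discard last 3):
  after event 1 (t=6: INC a by 2): {a=2}
  after event 2 (t=8: DEC a by 4): {a=-2}
  after event 3 (t=9: INC a by 8): {a=6}
  after event 4 (t=13: SET a = 49): {a=49}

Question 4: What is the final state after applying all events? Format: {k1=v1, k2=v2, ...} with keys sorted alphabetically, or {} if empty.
  after event 1 (t=6: INC a by 2): {a=2}
  after event 2 (t=8: DEC a by 4): {a=-2}
  after event 3 (t=9: INC a by 8): {a=6}
  after event 4 (t=13: SET a = 49): {a=49}
  after event 5 (t=15: INC d by 6): {a=49, d=6}
  after event 6 (t=23: SET c = 42): {a=49, c=42, d=6}
  after event 7 (t=30: SET a = 40): {a=40, c=42, d=6}

Answer: {a=40, c=42, d=6}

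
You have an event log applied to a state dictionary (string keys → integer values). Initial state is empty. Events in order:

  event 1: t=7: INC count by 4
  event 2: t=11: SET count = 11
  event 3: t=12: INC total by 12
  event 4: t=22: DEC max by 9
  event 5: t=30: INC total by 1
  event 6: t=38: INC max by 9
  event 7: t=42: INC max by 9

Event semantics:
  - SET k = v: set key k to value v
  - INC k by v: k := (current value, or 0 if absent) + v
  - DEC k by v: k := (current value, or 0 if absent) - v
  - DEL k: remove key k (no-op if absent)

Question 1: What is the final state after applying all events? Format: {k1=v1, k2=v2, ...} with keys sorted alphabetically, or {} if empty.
Answer: {count=11, max=9, total=13}

Derivation:
  after event 1 (t=7: INC count by 4): {count=4}
  after event 2 (t=11: SET count = 11): {count=11}
  after event 3 (t=12: INC total by 12): {count=11, total=12}
  after event 4 (t=22: DEC max by 9): {count=11, max=-9, total=12}
  after event 5 (t=30: INC total by 1): {count=11, max=-9, total=13}
  after event 6 (t=38: INC max by 9): {count=11, max=0, total=13}
  after event 7 (t=42: INC max by 9): {count=11, max=9, total=13}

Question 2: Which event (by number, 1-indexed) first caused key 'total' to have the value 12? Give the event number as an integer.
Looking for first event where total becomes 12:
  event 3: total (absent) -> 12  <-- first match

Answer: 3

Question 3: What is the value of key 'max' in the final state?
Track key 'max' through all 7 events:
  event 1 (t=7: INC count by 4): max unchanged
  event 2 (t=11: SET count = 11): max unchanged
  event 3 (t=12: INC total by 12): max unchanged
  event 4 (t=22: DEC max by 9): max (absent) -> -9
  event 5 (t=30: INC total by 1): max unchanged
  event 6 (t=38: INC max by 9): max -9 -> 0
  event 7 (t=42: INC max by 9): max 0 -> 9
Final: max = 9

Answer: 9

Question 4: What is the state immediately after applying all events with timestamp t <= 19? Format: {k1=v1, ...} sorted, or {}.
Answer: {count=11, total=12}

Derivation:
Apply events with t <= 19 (3 events):
  after event 1 (t=7: INC count by 4): {count=4}
  after event 2 (t=11: SET count = 11): {count=11}
  after event 3 (t=12: INC total by 12): {count=11, total=12}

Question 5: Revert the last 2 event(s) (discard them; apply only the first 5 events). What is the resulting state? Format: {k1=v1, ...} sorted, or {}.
Keep first 5 events (discard last 2):
  after event 1 (t=7: INC count by 4): {count=4}
  after event 2 (t=11: SET count = 11): {count=11}
  after event 3 (t=12: INC total by 12): {count=11, total=12}
  after event 4 (t=22: DEC max by 9): {count=11, max=-9, total=12}
  after event 5 (t=30: INC total by 1): {count=11, max=-9, total=13}

Answer: {count=11, max=-9, total=13}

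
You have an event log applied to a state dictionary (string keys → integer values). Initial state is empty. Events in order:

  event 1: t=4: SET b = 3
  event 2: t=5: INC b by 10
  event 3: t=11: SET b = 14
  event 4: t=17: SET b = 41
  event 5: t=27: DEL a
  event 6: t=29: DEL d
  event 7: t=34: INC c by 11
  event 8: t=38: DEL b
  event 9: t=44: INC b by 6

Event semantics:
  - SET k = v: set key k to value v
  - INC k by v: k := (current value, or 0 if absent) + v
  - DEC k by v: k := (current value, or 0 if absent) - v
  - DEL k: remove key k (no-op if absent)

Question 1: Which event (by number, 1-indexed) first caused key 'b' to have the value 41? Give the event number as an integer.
Answer: 4

Derivation:
Looking for first event where b becomes 41:
  event 1: b = 3
  event 2: b = 13
  event 3: b = 14
  event 4: b 14 -> 41  <-- first match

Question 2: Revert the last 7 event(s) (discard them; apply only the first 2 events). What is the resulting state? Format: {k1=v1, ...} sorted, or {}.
Keep first 2 events (discard last 7):
  after event 1 (t=4: SET b = 3): {b=3}
  after event 2 (t=5: INC b by 10): {b=13}

Answer: {b=13}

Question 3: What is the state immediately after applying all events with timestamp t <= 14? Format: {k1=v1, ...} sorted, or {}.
Apply events with t <= 14 (3 events):
  after event 1 (t=4: SET b = 3): {b=3}
  after event 2 (t=5: INC b by 10): {b=13}
  after event 3 (t=11: SET b = 14): {b=14}

Answer: {b=14}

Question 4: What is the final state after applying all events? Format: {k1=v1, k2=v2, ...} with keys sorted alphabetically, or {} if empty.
Answer: {b=6, c=11}

Derivation:
  after event 1 (t=4: SET b = 3): {b=3}
  after event 2 (t=5: INC b by 10): {b=13}
  after event 3 (t=11: SET b = 14): {b=14}
  after event 4 (t=17: SET b = 41): {b=41}
  after event 5 (t=27: DEL a): {b=41}
  after event 6 (t=29: DEL d): {b=41}
  after event 7 (t=34: INC c by 11): {b=41, c=11}
  after event 8 (t=38: DEL b): {c=11}
  after event 9 (t=44: INC b by 6): {b=6, c=11}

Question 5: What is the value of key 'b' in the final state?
Track key 'b' through all 9 events:
  event 1 (t=4: SET b = 3): b (absent) -> 3
  event 2 (t=5: INC b by 10): b 3 -> 13
  event 3 (t=11: SET b = 14): b 13 -> 14
  event 4 (t=17: SET b = 41): b 14 -> 41
  event 5 (t=27: DEL a): b unchanged
  event 6 (t=29: DEL d): b unchanged
  event 7 (t=34: INC c by 11): b unchanged
  event 8 (t=38: DEL b): b 41 -> (absent)
  event 9 (t=44: INC b by 6): b (absent) -> 6
Final: b = 6

Answer: 6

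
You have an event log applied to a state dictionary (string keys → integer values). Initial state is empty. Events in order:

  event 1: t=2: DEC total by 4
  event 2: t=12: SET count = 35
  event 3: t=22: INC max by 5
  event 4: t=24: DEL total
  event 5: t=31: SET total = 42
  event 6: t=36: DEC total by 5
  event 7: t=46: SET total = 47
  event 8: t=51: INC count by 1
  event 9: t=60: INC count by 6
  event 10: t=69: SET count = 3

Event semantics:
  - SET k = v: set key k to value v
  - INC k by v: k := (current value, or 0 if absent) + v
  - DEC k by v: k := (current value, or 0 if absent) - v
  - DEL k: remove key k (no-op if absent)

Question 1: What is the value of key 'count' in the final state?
Track key 'count' through all 10 events:
  event 1 (t=2: DEC total by 4): count unchanged
  event 2 (t=12: SET count = 35): count (absent) -> 35
  event 3 (t=22: INC max by 5): count unchanged
  event 4 (t=24: DEL total): count unchanged
  event 5 (t=31: SET total = 42): count unchanged
  event 6 (t=36: DEC total by 5): count unchanged
  event 7 (t=46: SET total = 47): count unchanged
  event 8 (t=51: INC count by 1): count 35 -> 36
  event 9 (t=60: INC count by 6): count 36 -> 42
  event 10 (t=69: SET count = 3): count 42 -> 3
Final: count = 3

Answer: 3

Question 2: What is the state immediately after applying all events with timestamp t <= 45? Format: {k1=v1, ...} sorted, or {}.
Answer: {count=35, max=5, total=37}

Derivation:
Apply events with t <= 45 (6 events):
  after event 1 (t=2: DEC total by 4): {total=-4}
  after event 2 (t=12: SET count = 35): {count=35, total=-4}
  after event 3 (t=22: INC max by 5): {count=35, max=5, total=-4}
  after event 4 (t=24: DEL total): {count=35, max=5}
  after event 5 (t=31: SET total = 42): {count=35, max=5, total=42}
  after event 6 (t=36: DEC total by 5): {count=35, max=5, total=37}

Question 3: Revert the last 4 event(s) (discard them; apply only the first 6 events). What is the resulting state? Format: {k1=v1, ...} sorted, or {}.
Answer: {count=35, max=5, total=37}

Derivation:
Keep first 6 events (discard last 4):
  after event 1 (t=2: DEC total by 4): {total=-4}
  after event 2 (t=12: SET count = 35): {count=35, total=-4}
  after event 3 (t=22: INC max by 5): {count=35, max=5, total=-4}
  after event 4 (t=24: DEL total): {count=35, max=5}
  after event 5 (t=31: SET total = 42): {count=35, max=5, total=42}
  after event 6 (t=36: DEC total by 5): {count=35, max=5, total=37}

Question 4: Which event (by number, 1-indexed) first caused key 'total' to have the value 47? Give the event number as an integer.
Answer: 7

Derivation:
Looking for first event where total becomes 47:
  event 1: total = -4
  event 2: total = -4
  event 3: total = -4
  event 4: total = (absent)
  event 5: total = 42
  event 6: total = 37
  event 7: total 37 -> 47  <-- first match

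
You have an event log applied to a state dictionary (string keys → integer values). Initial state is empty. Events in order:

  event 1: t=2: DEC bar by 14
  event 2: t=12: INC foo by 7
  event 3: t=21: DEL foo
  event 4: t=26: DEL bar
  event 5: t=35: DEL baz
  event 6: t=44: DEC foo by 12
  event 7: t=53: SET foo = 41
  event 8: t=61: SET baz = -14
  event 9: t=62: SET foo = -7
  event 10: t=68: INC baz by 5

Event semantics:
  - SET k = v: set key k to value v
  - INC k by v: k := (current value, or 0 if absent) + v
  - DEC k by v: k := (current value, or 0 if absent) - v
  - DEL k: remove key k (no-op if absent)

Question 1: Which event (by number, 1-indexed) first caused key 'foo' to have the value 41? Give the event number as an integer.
Answer: 7

Derivation:
Looking for first event where foo becomes 41:
  event 2: foo = 7
  event 3: foo = (absent)
  event 6: foo = -12
  event 7: foo -12 -> 41  <-- first match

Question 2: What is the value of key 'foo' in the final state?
Answer: -7

Derivation:
Track key 'foo' through all 10 events:
  event 1 (t=2: DEC bar by 14): foo unchanged
  event 2 (t=12: INC foo by 7): foo (absent) -> 7
  event 3 (t=21: DEL foo): foo 7 -> (absent)
  event 4 (t=26: DEL bar): foo unchanged
  event 5 (t=35: DEL baz): foo unchanged
  event 6 (t=44: DEC foo by 12): foo (absent) -> -12
  event 7 (t=53: SET foo = 41): foo -12 -> 41
  event 8 (t=61: SET baz = -14): foo unchanged
  event 9 (t=62: SET foo = -7): foo 41 -> -7
  event 10 (t=68: INC baz by 5): foo unchanged
Final: foo = -7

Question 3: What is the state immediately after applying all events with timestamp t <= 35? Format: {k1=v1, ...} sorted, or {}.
Apply events with t <= 35 (5 events):
  after event 1 (t=2: DEC bar by 14): {bar=-14}
  after event 2 (t=12: INC foo by 7): {bar=-14, foo=7}
  after event 3 (t=21: DEL foo): {bar=-14}
  after event 4 (t=26: DEL bar): {}
  after event 5 (t=35: DEL baz): {}

Answer: {}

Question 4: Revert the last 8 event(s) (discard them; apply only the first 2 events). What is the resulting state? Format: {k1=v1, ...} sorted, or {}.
Keep first 2 events (discard last 8):
  after event 1 (t=2: DEC bar by 14): {bar=-14}
  after event 2 (t=12: INC foo by 7): {bar=-14, foo=7}

Answer: {bar=-14, foo=7}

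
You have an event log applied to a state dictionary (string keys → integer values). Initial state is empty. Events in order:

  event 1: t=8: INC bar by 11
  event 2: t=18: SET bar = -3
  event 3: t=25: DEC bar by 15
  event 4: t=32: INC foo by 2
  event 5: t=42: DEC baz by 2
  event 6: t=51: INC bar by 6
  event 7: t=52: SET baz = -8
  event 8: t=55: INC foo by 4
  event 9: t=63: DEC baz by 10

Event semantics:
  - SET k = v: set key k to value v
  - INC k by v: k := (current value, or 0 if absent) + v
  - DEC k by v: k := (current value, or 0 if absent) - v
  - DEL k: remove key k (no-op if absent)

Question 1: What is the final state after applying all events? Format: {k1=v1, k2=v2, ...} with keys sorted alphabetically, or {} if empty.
  after event 1 (t=8: INC bar by 11): {bar=11}
  after event 2 (t=18: SET bar = -3): {bar=-3}
  after event 3 (t=25: DEC bar by 15): {bar=-18}
  after event 4 (t=32: INC foo by 2): {bar=-18, foo=2}
  after event 5 (t=42: DEC baz by 2): {bar=-18, baz=-2, foo=2}
  after event 6 (t=51: INC bar by 6): {bar=-12, baz=-2, foo=2}
  after event 7 (t=52: SET baz = -8): {bar=-12, baz=-8, foo=2}
  after event 8 (t=55: INC foo by 4): {bar=-12, baz=-8, foo=6}
  after event 9 (t=63: DEC baz by 10): {bar=-12, baz=-18, foo=6}

Answer: {bar=-12, baz=-18, foo=6}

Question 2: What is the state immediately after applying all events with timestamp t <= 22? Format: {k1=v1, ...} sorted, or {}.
Apply events with t <= 22 (2 events):
  after event 1 (t=8: INC bar by 11): {bar=11}
  after event 2 (t=18: SET bar = -3): {bar=-3}

Answer: {bar=-3}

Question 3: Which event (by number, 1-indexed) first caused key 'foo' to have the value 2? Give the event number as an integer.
Answer: 4

Derivation:
Looking for first event where foo becomes 2:
  event 4: foo (absent) -> 2  <-- first match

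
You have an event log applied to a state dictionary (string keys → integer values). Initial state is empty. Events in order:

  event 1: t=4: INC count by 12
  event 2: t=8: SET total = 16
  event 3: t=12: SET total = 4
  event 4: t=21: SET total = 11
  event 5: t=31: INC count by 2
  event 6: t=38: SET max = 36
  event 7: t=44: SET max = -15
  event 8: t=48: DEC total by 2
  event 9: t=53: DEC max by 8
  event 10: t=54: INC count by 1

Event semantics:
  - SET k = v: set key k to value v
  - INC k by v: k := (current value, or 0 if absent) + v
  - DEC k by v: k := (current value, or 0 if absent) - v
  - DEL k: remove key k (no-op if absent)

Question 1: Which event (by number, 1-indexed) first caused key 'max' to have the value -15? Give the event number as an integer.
Looking for first event where max becomes -15:
  event 6: max = 36
  event 7: max 36 -> -15  <-- first match

Answer: 7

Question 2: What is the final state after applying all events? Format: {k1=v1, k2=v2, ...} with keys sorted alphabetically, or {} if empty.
  after event 1 (t=4: INC count by 12): {count=12}
  after event 2 (t=8: SET total = 16): {count=12, total=16}
  after event 3 (t=12: SET total = 4): {count=12, total=4}
  after event 4 (t=21: SET total = 11): {count=12, total=11}
  after event 5 (t=31: INC count by 2): {count=14, total=11}
  after event 6 (t=38: SET max = 36): {count=14, max=36, total=11}
  after event 7 (t=44: SET max = -15): {count=14, max=-15, total=11}
  after event 8 (t=48: DEC total by 2): {count=14, max=-15, total=9}
  after event 9 (t=53: DEC max by 8): {count=14, max=-23, total=9}
  after event 10 (t=54: INC count by 1): {count=15, max=-23, total=9}

Answer: {count=15, max=-23, total=9}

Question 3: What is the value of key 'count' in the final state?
Answer: 15

Derivation:
Track key 'count' through all 10 events:
  event 1 (t=4: INC count by 12): count (absent) -> 12
  event 2 (t=8: SET total = 16): count unchanged
  event 3 (t=12: SET total = 4): count unchanged
  event 4 (t=21: SET total = 11): count unchanged
  event 5 (t=31: INC count by 2): count 12 -> 14
  event 6 (t=38: SET max = 36): count unchanged
  event 7 (t=44: SET max = -15): count unchanged
  event 8 (t=48: DEC total by 2): count unchanged
  event 9 (t=53: DEC max by 8): count unchanged
  event 10 (t=54: INC count by 1): count 14 -> 15
Final: count = 15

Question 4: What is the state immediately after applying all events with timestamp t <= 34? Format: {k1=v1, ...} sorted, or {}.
Apply events with t <= 34 (5 events):
  after event 1 (t=4: INC count by 12): {count=12}
  after event 2 (t=8: SET total = 16): {count=12, total=16}
  after event 3 (t=12: SET total = 4): {count=12, total=4}
  after event 4 (t=21: SET total = 11): {count=12, total=11}
  after event 5 (t=31: INC count by 2): {count=14, total=11}

Answer: {count=14, total=11}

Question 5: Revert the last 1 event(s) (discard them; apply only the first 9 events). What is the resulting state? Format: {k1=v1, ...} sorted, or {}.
Keep first 9 events (discard last 1):
  after event 1 (t=4: INC count by 12): {count=12}
  after event 2 (t=8: SET total = 16): {count=12, total=16}
  after event 3 (t=12: SET total = 4): {count=12, total=4}
  after event 4 (t=21: SET total = 11): {count=12, total=11}
  after event 5 (t=31: INC count by 2): {count=14, total=11}
  after event 6 (t=38: SET max = 36): {count=14, max=36, total=11}
  after event 7 (t=44: SET max = -15): {count=14, max=-15, total=11}
  after event 8 (t=48: DEC total by 2): {count=14, max=-15, total=9}
  after event 9 (t=53: DEC max by 8): {count=14, max=-23, total=9}

Answer: {count=14, max=-23, total=9}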